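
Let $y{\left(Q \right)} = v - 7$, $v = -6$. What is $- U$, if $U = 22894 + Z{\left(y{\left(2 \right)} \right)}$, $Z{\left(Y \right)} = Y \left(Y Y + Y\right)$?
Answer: $-20866$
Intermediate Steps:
$y{\left(Q \right)} = -13$ ($y{\left(Q \right)} = -6 - 7 = -13$)
$Z{\left(Y \right)} = Y \left(Y + Y^{2}\right)$ ($Z{\left(Y \right)} = Y \left(Y^{2} + Y\right) = Y \left(Y + Y^{2}\right)$)
$U = 20866$ ($U = 22894 + \left(-13\right)^{2} \left(1 - 13\right) = 22894 + 169 \left(-12\right) = 22894 - 2028 = 20866$)
$- U = \left(-1\right) 20866 = -20866$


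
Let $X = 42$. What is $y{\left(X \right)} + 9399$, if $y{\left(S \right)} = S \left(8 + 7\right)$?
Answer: $10029$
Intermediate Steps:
$y{\left(S \right)} = 15 S$ ($y{\left(S \right)} = S 15 = 15 S$)
$y{\left(X \right)} + 9399 = 15 \cdot 42 + 9399 = 630 + 9399 = 10029$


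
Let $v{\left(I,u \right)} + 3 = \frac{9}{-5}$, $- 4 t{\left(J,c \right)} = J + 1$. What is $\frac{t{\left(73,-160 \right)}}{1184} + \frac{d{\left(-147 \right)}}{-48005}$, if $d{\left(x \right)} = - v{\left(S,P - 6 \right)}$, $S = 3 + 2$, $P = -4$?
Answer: $- \frac{241561}{15361600} \approx -0.015725$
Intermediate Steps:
$t{\left(J,c \right)} = - \frac{1}{4} - \frac{J}{4}$ ($t{\left(J,c \right)} = - \frac{J + 1}{4} = - \frac{1 + J}{4} = - \frac{1}{4} - \frac{J}{4}$)
$S = 5$
$v{\left(I,u \right)} = - \frac{24}{5}$ ($v{\left(I,u \right)} = -3 + \frac{9}{-5} = -3 + 9 \left(- \frac{1}{5}\right) = -3 - \frac{9}{5} = - \frac{24}{5}$)
$d{\left(x \right)} = \frac{24}{5}$ ($d{\left(x \right)} = \left(-1\right) \left(- \frac{24}{5}\right) = \frac{24}{5}$)
$\frac{t{\left(73,-160 \right)}}{1184} + \frac{d{\left(-147 \right)}}{-48005} = \frac{- \frac{1}{4} - \frac{73}{4}}{1184} + \frac{24}{5 \left(-48005\right)} = \left(- \frac{1}{4} - \frac{73}{4}\right) \frac{1}{1184} + \frac{24}{5} \left(- \frac{1}{48005}\right) = \left(- \frac{37}{2}\right) \frac{1}{1184} - \frac{24}{240025} = - \frac{1}{64} - \frac{24}{240025} = - \frac{241561}{15361600}$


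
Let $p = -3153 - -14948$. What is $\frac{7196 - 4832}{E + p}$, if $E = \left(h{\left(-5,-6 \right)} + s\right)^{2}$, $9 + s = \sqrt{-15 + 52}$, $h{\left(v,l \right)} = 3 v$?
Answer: $\frac{101849}{534282} + \frac{197 \sqrt{37}}{267141} \approx 0.19511$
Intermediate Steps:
$s = -9 + \sqrt{37}$ ($s = -9 + \sqrt{-15 + 52} = -9 + \sqrt{37} \approx -2.9172$)
$E = \left(-24 + \sqrt{37}\right)^{2}$ ($E = \left(3 \left(-5\right) - \left(9 - \sqrt{37}\right)\right)^{2} = \left(-15 - \left(9 - \sqrt{37}\right)\right)^{2} = \left(-24 + \sqrt{37}\right)^{2} \approx 321.03$)
$p = 11795$ ($p = -3153 + 14948 = 11795$)
$\frac{7196 - 4832}{E + p} = \frac{7196 - 4832}{\left(24 - \sqrt{37}\right)^{2} + 11795} = \frac{2364}{11795 + \left(24 - \sqrt{37}\right)^{2}}$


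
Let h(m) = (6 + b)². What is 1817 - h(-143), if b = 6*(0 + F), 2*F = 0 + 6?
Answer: 1241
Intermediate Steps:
F = 3 (F = (0 + 6)/2 = (½)*6 = 3)
b = 18 (b = 6*(0 + 3) = 6*3 = 18)
h(m) = 576 (h(m) = (6 + 18)² = 24² = 576)
1817 - h(-143) = 1817 - 1*576 = 1817 - 576 = 1241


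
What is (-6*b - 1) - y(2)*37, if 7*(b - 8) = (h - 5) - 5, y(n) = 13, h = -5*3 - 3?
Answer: -506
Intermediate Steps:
h = -18 (h = -15 - 3 = -18)
b = 4 (b = 8 + ((-18 - 5) - 5)/7 = 8 + (-23 - 5)/7 = 8 + (⅐)*(-28) = 8 - 4 = 4)
(-6*b - 1) - y(2)*37 = (-6*4 - 1) - 1*13*37 = (-24 - 1) - 13*37 = -25 - 481 = -506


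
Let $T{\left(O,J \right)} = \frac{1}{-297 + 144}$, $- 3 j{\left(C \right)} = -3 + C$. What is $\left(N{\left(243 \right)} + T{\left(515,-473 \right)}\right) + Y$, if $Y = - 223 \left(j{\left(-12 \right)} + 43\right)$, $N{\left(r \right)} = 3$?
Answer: $- \frac{1637254}{153} \approx -10701.0$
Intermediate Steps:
$j{\left(C \right)} = 1 - \frac{C}{3}$ ($j{\left(C \right)} = - \frac{-3 + C}{3} = 1 - \frac{C}{3}$)
$T{\left(O,J \right)} = - \frac{1}{153}$ ($T{\left(O,J \right)} = \frac{1}{-153} = - \frac{1}{153}$)
$Y = -10704$ ($Y = - 223 \left(\left(1 - -4\right) + 43\right) = - 223 \left(\left(1 + 4\right) + 43\right) = - 223 \left(5 + 43\right) = \left(-223\right) 48 = -10704$)
$\left(N{\left(243 \right)} + T{\left(515,-473 \right)}\right) + Y = \left(3 - \frac{1}{153}\right) - 10704 = \frac{458}{153} - 10704 = - \frac{1637254}{153}$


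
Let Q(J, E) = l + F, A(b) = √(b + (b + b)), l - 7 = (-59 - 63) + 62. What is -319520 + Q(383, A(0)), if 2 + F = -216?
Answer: -319791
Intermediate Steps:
F = -218 (F = -2 - 216 = -218)
l = -53 (l = 7 + ((-59 - 63) + 62) = 7 + (-122 + 62) = 7 - 60 = -53)
A(b) = √3*√b (A(b) = √(b + 2*b) = √(3*b) = √3*√b)
Q(J, E) = -271 (Q(J, E) = -53 - 218 = -271)
-319520 + Q(383, A(0)) = -319520 - 271 = -319791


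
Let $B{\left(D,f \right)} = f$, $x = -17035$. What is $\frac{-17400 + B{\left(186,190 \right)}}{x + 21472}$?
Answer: $- \frac{17210}{4437} \approx -3.8787$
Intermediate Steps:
$\frac{-17400 + B{\left(186,190 \right)}}{x + 21472} = \frac{-17400 + 190}{-17035 + 21472} = - \frac{17210}{4437}$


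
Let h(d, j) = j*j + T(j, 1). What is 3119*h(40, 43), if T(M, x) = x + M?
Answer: 5904267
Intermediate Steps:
T(M, x) = M + x
h(d, j) = 1 + j + j² (h(d, j) = j*j + (j + 1) = j² + (1 + j) = 1 + j + j²)
3119*h(40, 43) = 3119*(1 + 43 + 43²) = 3119*(1 + 43 + 1849) = 3119*1893 = 5904267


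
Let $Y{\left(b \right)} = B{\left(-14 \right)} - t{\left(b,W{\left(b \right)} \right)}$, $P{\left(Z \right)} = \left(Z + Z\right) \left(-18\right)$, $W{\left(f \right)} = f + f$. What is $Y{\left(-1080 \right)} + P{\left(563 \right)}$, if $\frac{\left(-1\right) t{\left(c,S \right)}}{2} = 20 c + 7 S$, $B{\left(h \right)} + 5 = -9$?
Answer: $-93722$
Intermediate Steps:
$W{\left(f \right)} = 2 f$
$B{\left(h \right)} = -14$ ($B{\left(h \right)} = -5 - 9 = -14$)
$P{\left(Z \right)} = - 36 Z$ ($P{\left(Z \right)} = 2 Z \left(-18\right) = - 36 Z$)
$t{\left(c,S \right)} = - 40 c - 14 S$ ($t{\left(c,S \right)} = - 2 \left(20 c + 7 S\right) = - 2 \left(7 S + 20 c\right) = - 40 c - 14 S$)
$Y{\left(b \right)} = -14 + 68 b$ ($Y{\left(b \right)} = -14 - \left(- 40 b - 14 \cdot 2 b\right) = -14 - \left(- 40 b - 28 b\right) = -14 - - 68 b = -14 + 68 b$)
$Y{\left(-1080 \right)} + P{\left(563 \right)} = \left(-14 + 68 \left(-1080\right)\right) - 20268 = \left(-14 - 73440\right) - 20268 = -73454 - 20268 = -93722$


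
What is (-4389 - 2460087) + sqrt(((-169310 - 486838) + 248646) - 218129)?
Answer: -2464476 + I*sqrt(625631) ≈ -2.4645e+6 + 790.97*I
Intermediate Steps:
(-4389 - 2460087) + sqrt(((-169310 - 486838) + 248646) - 218129) = -2464476 + sqrt((-656148 + 248646) - 218129) = -2464476 + sqrt(-407502 - 218129) = -2464476 + sqrt(-625631) = -2464476 + I*sqrt(625631)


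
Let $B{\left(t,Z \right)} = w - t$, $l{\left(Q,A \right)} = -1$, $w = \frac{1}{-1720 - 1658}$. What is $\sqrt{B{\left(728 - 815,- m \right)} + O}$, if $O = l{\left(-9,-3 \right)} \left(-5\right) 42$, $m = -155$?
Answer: $\frac{\sqrt{3389029170}}{3378} \approx 17.234$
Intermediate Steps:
$w = - \frac{1}{3378}$ ($w = \frac{1}{-3378} = - \frac{1}{3378} \approx -0.00029603$)
$O = 210$ ($O = \left(-1\right) \left(-5\right) 42 = 5 \cdot 42 = 210$)
$B{\left(t,Z \right)} = - \frac{1}{3378} - t$
$\sqrt{B{\left(728 - 815,- m \right)} + O} = \sqrt{\left(- \frac{1}{3378} - \left(728 - 815\right)\right) + 210} = \sqrt{\left(- \frac{1}{3378} - -87\right) + 210} = \sqrt{\left(- \frac{1}{3378} + 87\right) + 210} = \sqrt{\frac{293885}{3378} + 210} = \sqrt{\frac{1003265}{3378}} = \frac{\sqrt{3389029170}}{3378}$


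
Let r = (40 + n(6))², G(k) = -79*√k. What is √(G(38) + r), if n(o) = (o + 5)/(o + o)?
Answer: √(241081 - 11376*√38)/12 ≈ 34.456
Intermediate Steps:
n(o) = (5 + o)/(2*o) (n(o) = (5 + o)/((2*o)) = (5 + o)*(1/(2*o)) = (5 + o)/(2*o))
r = 241081/144 (r = (40 + (½)*(5 + 6)/6)² = (40 + (½)*(⅙)*11)² = (40 + 11/12)² = (491/12)² = 241081/144 ≈ 1674.2)
√(G(38) + r) = √(-79*√38 + 241081/144) = √(241081/144 - 79*√38)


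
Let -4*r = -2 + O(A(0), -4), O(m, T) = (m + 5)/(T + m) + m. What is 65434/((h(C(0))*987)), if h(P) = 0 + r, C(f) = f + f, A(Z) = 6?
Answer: -523472/18753 ≈ -27.914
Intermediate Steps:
C(f) = 2*f
O(m, T) = m + (5 + m)/(T + m) (O(m, T) = (5 + m)/(T + m) + m = m + (5 + m)/(T + m))
r = -19/8 (r = -(-2 + (5 + 6 + 6**2 - 4*6)/(-4 + 6))/4 = -(-2 + (5 + 6 + 36 - 24)/2)/4 = -(-2 + (1/2)*23)/4 = -(-2 + 23/2)/4 = -1/4*19/2 = -19/8 ≈ -2.3750)
h(P) = -19/8 (h(P) = 0 - 19/8 = -19/8)
65434/((h(C(0))*987)) = 65434/((-19/8*987)) = 65434/(-18753/8) = 65434*(-8/18753) = -523472/18753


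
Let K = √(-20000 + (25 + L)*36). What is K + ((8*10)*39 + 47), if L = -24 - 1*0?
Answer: 3167 + 2*I*√4991 ≈ 3167.0 + 141.29*I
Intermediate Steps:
L = -24 (L = -24 + 0 = -24)
K = 2*I*√4991 (K = √(-20000 + (25 - 24)*36) = √(-20000 + 1*36) = √(-20000 + 36) = √(-19964) = 2*I*√4991 ≈ 141.29*I)
K + ((8*10)*39 + 47) = 2*I*√4991 + ((8*10)*39 + 47) = 2*I*√4991 + (80*39 + 47) = 2*I*√4991 + (3120 + 47) = 2*I*√4991 + 3167 = 3167 + 2*I*√4991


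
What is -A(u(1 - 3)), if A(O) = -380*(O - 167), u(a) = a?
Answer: -64220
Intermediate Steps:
A(O) = 63460 - 380*O (A(O) = -380*(-167 + O) = 63460 - 380*O)
-A(u(1 - 3)) = -(63460 - 380*(1 - 3)) = -(63460 - 380*(-2)) = -(63460 + 760) = -1*64220 = -64220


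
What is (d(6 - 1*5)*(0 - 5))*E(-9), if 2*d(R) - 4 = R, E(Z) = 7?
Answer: -175/2 ≈ -87.500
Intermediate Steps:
d(R) = 2 + R/2
(d(6 - 1*5)*(0 - 5))*E(-9) = ((2 + (6 - 1*5)/2)*(0 - 5))*7 = ((2 + (6 - 5)/2)*(-5))*7 = ((2 + (1/2)*1)*(-5))*7 = ((2 + 1/2)*(-5))*7 = ((5/2)*(-5))*7 = -25/2*7 = -175/2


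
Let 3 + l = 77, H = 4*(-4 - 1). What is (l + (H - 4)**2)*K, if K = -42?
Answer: -27300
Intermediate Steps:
H = -20 (H = 4*(-5) = -20)
l = 74 (l = -3 + 77 = 74)
(l + (H - 4)**2)*K = (74 + (-20 - 4)**2)*(-42) = (74 + (-24)**2)*(-42) = (74 + 576)*(-42) = 650*(-42) = -27300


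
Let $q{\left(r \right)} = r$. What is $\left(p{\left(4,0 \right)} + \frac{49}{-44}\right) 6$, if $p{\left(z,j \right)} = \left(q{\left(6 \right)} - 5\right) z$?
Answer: $\frac{381}{22} \approx 17.318$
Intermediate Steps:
$p{\left(z,j \right)} = z$ ($p{\left(z,j \right)} = \left(6 - 5\right) z = 1 z = z$)
$\left(p{\left(4,0 \right)} + \frac{49}{-44}\right) 6 = \left(4 + \frac{49}{-44}\right) 6 = \left(4 + 49 \left(- \frac{1}{44}\right)\right) 6 = \left(4 - \frac{49}{44}\right) 6 = \frac{127}{44} \cdot 6 = \frac{381}{22}$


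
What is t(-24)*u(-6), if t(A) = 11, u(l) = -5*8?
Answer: -440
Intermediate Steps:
u(l) = -40
t(-24)*u(-6) = 11*(-40) = -440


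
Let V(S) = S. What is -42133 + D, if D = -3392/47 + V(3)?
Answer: -1983502/47 ≈ -42202.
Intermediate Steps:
D = -3251/47 (D = -3392/47 + 3 = -3251/47 ≈ -69.170)
-42133 + D = -42133 - 3251/47 = -1983502/47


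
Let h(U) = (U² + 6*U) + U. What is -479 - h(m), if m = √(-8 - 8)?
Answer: -463 - 28*I ≈ -463.0 - 28.0*I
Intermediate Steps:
m = 4*I (m = √(-16) = 4*I ≈ 4.0*I)
h(U) = U² + 7*U
-479 - h(m) = -479 - 4*I*(7 + 4*I)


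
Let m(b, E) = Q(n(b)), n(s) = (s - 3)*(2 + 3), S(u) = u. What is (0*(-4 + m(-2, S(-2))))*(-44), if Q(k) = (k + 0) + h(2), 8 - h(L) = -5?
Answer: 0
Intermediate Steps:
h(L) = 13 (h(L) = 8 - 1*(-5) = 8 + 5 = 13)
n(s) = -15 + 5*s (n(s) = (-3 + s)*5 = -15 + 5*s)
Q(k) = 13 + k (Q(k) = (k + 0) + 13 = k + 13 = 13 + k)
m(b, E) = -2 + 5*b (m(b, E) = 13 + (-15 + 5*b) = -2 + 5*b)
(0*(-4 + m(-2, S(-2))))*(-44) = (0*(-4 + (-2 + 5*(-2))))*(-44) = (0*(-4 + (-2 - 10)))*(-44) = (0*(-4 - 12))*(-44) = (0*(-16))*(-44) = 0*(-44) = 0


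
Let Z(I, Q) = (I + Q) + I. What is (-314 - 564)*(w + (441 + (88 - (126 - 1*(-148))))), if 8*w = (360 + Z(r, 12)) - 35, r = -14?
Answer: -1031211/4 ≈ -2.5780e+5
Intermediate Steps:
Z(I, Q) = Q + 2*I
w = 309/8 (w = ((360 + (12 + 2*(-14))) - 35)/8 = ((360 + (12 - 28)) - 35)/8 = ((360 - 16) - 35)/8 = (344 - 35)/8 = (⅛)*309 = 309/8 ≈ 38.625)
(-314 - 564)*(w + (441 + (88 - (126 - 1*(-148))))) = (-314 - 564)*(309/8 + (441 + (88 - (126 - 1*(-148))))) = -878*(309/8 + (441 + (88 - (126 + 148)))) = -878*(309/8 + (441 + (88 - 1*274))) = -878*(309/8 + (441 + (88 - 274))) = -878*(309/8 + (441 - 186)) = -878*(309/8 + 255) = -878*2349/8 = -1031211/4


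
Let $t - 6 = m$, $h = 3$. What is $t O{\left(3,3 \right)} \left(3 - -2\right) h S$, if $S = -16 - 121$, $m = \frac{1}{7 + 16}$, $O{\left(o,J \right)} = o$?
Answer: $- \frac{856935}{23} \approx -37258.0$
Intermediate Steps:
$m = \frac{1}{23} \approx 0.043478$
$t = \frac{139}{23}$ ($t = 6 + \frac{1}{23} = \frac{139}{23} \approx 6.0435$)
$S = -137$ ($S = -16 - 121 = -137$)
$t O{\left(3,3 \right)} \left(3 - -2\right) h S = \frac{139 \cdot 3 \left(3 - -2\right) 3}{23} \left(-137\right) = \frac{139 \cdot 3 \left(3 + 2\right) 3}{23} \left(-137\right) = \frac{139 \cdot 3 \cdot 5 \cdot 3}{23} \left(-137\right) = \frac{139 \cdot 15 \cdot 3}{23} \left(-137\right) = \frac{139}{23} \cdot 45 \left(-137\right) = \frac{6255}{23} \left(-137\right) = - \frac{856935}{23}$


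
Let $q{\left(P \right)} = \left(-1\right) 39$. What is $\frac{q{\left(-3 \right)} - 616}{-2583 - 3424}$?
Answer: $\frac{655}{6007} \approx 0.10904$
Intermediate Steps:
$q{\left(P \right)} = -39$
$\frac{q{\left(-3 \right)} - 616}{-2583 - 3424} = \frac{-39 - 616}{-2583 - 3424} = - \frac{655}{-6007} = \left(-655\right) \left(- \frac{1}{6007}\right) = \frac{655}{6007}$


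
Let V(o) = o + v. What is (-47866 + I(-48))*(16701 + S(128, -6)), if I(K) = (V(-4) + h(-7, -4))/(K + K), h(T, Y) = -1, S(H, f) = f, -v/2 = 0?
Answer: -25571904015/32 ≈ -7.9912e+8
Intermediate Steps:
v = 0 (v = -2*0 = 0)
V(o) = o (V(o) = o + 0 = o)
I(K) = -5/(2*K) (I(K) = (-4 - 1)/(K + K) = -5*1/(2*K) = -5/(2*K))
(-47866 + I(-48))*(16701 + S(128, -6)) = (-47866 - 5/2/(-48))*(16701 - 6) = (-47866 - 5/2*(-1/48))*16695 = (-47866 + 5/96)*16695 = -4595131/96*16695 = -25571904015/32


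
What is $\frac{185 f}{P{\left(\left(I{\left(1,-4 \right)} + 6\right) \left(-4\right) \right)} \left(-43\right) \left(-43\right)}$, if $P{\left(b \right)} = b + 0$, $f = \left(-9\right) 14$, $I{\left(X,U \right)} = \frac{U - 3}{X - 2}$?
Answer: $\frac{11655}{48074} \approx 0.24244$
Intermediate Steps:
$I{\left(X,U \right)} = \frac{-3 + U}{-2 + X}$
$f = -126$
$P{\left(b \right)} = b$
$\frac{185 f}{P{\left(\left(I{\left(1,-4 \right)} + 6\right) \left(-4\right) \right)} \left(-43\right) \left(-43\right)} = \frac{185 \left(-126\right)}{\left(\frac{-3 - 4}{-2 + 1} + 6\right) \left(-4\right) \left(-43\right) \left(-43\right)} = - \frac{23310}{\left(\frac{1}{-1} \left(-7\right) + 6\right) \left(-4\right) \left(-43\right) \left(-43\right)} = - \frac{23310}{\left(\left(-1\right) \left(-7\right) + 6\right) \left(-4\right) \left(-43\right) \left(-43\right)} = - \frac{23310}{\left(7 + 6\right) \left(-4\right) \left(-43\right) \left(-43\right)} = - \frac{23310}{13 \left(-4\right) \left(-43\right) \left(-43\right)} = - \frac{23310}{\left(-52\right) \left(-43\right) \left(-43\right)} = - \frac{23310}{2236 \left(-43\right)} = - \frac{23310}{-96148} = \left(-23310\right) \left(- \frac{1}{96148}\right) = \frac{11655}{48074}$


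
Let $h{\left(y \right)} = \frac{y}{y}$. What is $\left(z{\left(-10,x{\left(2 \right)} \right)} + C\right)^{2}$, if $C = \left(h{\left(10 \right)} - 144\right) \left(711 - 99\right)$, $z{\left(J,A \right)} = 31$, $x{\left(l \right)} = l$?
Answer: $7653625225$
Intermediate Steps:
$h{\left(y \right)} = 1$
$C = -87516$ ($C = \left(1 - 144\right) \left(711 - 99\right) = \left(-143\right) 612 = -87516$)
$\left(z{\left(-10,x{\left(2 \right)} \right)} + C\right)^{2} = \left(31 - 87516\right)^{2} = \left(-87485\right)^{2} = 7653625225$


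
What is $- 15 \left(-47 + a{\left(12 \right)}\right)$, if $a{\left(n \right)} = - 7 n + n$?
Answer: $1785$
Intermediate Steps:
$a{\left(n \right)} = - 6 n$
$- 15 \left(-47 + a{\left(12 \right)}\right) = - 15 \left(-47 - 72\right) = \left(-15\right) \left(-119\right) = 1785$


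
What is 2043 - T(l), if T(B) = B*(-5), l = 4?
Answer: 2063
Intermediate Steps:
T(B) = -5*B
2043 - T(l) = 2043 - (-5)*4 = 2043 - 1*(-20) = 2043 + 20 = 2063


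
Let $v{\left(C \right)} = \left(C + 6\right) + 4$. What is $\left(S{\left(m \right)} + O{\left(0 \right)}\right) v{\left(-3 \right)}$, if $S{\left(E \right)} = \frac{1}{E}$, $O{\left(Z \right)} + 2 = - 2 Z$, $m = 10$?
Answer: $- \frac{133}{10} \approx -13.3$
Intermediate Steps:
$O{\left(Z \right)} = -2 - 2 Z$
$v{\left(C \right)} = 10 + C$ ($v{\left(C \right)} = \left(6 + C\right) + 4 = 10 + C$)
$\left(S{\left(m \right)} + O{\left(0 \right)}\right) v{\left(-3 \right)} = \left(\frac{1}{10} - 2\right) \left(10 - 3\right) = \left(\frac{1}{10} + \left(-2 + 0\right)\right) 7 = \left(\frac{1}{10} - 2\right) 7 = \left(- \frac{19}{10}\right) 7 = - \frac{133}{10}$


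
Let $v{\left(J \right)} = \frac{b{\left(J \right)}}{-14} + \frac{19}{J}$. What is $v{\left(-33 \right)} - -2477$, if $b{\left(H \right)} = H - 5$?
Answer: $\frac{572681}{231} \approx 2479.1$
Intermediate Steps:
$b{\left(H \right)} = -5 + H$ ($b{\left(H \right)} = H - 5 = -5 + H$)
$v{\left(J \right)} = \frac{5}{14} + \frac{19}{J} - \frac{J}{14}$ ($v{\left(J \right)} = \frac{-5 + J}{-14} + \frac{19}{J} = \left(-5 + J\right) \left(- \frac{1}{14}\right) + \frac{19}{J} = \left(\frac{5}{14} - \frac{J}{14}\right) + \frac{19}{J} = \frac{5}{14} + \frac{19}{J} - \frac{J}{14}$)
$v{\left(-33 \right)} - -2477 = \frac{266 - 33 \left(5 - -33\right)}{14 \left(-33\right)} - -2477 = \frac{1}{14} \left(- \frac{1}{33}\right) \left(266 - 33 \left(5 + 33\right)\right) + 2477 = \frac{1}{14} \left(- \frac{1}{33}\right) \left(266 - 1254\right) + 2477 = \frac{1}{14} \left(- \frac{1}{33}\right) \left(-988\right) + 2477 = \frac{494}{231} + 2477 = \frac{572681}{231}$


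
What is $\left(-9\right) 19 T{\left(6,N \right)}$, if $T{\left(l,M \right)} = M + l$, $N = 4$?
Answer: $-1710$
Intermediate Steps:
$\left(-9\right) 19 T{\left(6,N \right)} = \left(-9\right) 19 \left(4 + 6\right) = \left(-171\right) 10 = -1710$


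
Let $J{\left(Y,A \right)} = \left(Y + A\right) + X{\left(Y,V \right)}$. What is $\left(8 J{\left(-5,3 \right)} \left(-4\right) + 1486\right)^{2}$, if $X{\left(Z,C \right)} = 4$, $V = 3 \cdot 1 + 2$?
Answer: $2022084$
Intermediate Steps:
$V = 5$ ($V = 3 + 2 = 5$)
$J{\left(Y,A \right)} = 4 + A + Y$ ($J{\left(Y,A \right)} = \left(Y + A\right) + 4 = \left(A + Y\right) + 4 = 4 + A + Y$)
$\left(8 J{\left(-5,3 \right)} \left(-4\right) + 1486\right)^{2} = \left(8 \left(4 + 3 - 5\right) \left(-4\right) + 1486\right)^{2} = \left(8 \cdot 2 \left(-4\right) + 1486\right)^{2} = \left(16 \left(-4\right) + 1486\right)^{2} = \left(-64 + 1486\right)^{2} = 1422^{2} = 2022084$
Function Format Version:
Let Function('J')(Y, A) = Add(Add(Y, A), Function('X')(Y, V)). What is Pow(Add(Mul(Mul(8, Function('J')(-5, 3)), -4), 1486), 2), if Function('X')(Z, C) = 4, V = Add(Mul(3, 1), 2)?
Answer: 2022084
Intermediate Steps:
V = 5 (V = Add(3, 2) = 5)
Function('J')(Y, A) = Add(4, A, Y) (Function('J')(Y, A) = Add(Add(Y, A), 4) = Add(Add(A, Y), 4) = Add(4, A, Y))
Pow(Add(Mul(Mul(8, Function('J')(-5, 3)), -4), 1486), 2) = Pow(Add(Mul(Mul(8, Add(4, 3, -5)), -4), 1486), 2) = Pow(Add(Mul(Mul(8, 2), -4), 1486), 2) = Pow(Add(Mul(16, -4), 1486), 2) = Pow(Add(-64, 1486), 2) = Pow(1422, 2) = 2022084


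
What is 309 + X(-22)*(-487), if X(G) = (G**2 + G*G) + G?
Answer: -460393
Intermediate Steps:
X(G) = G + 2*G**2 (X(G) = (G**2 + G**2) + G = 2*G**2 + G = G + 2*G**2)
309 + X(-22)*(-487) = 309 - 22*(1 + 2*(-22))*(-487) = 309 - 22*(1 - 44)*(-487) = 309 - 22*(-43)*(-487) = 309 + 946*(-487) = 309 - 460702 = -460393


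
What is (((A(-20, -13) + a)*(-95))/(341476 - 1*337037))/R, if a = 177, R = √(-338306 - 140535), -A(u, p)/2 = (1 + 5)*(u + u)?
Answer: 62415*I*√478841/2125575199 ≈ 0.020319*I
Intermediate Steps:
A(u, p) = -24*u (A(u, p) = -2*(1 + 5)*(u + u) = -12*2*u = -24*u)
R = I*√478841 (R = √(-478841) = I*√478841 ≈ 691.98*I)
(((A(-20, -13) + a)*(-95))/(341476 - 1*337037))/R = (((-24*(-20) + 177)*(-95))/(341476 - 1*337037))/((I*√478841)) = (((480 + 177)*(-95))/(341476 - 337037))*(-I*√478841/478841) = ((657*(-95))/4439)*(-I*√478841/478841) = (-62415*1/4439)*(-I*√478841/478841) = -(-62415)*I*√478841/2125575199 = 62415*I*√478841/2125575199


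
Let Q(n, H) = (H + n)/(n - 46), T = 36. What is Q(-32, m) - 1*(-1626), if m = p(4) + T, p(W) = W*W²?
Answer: 63380/39 ≈ 1625.1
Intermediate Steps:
p(W) = W³
m = 100 (m = 4³ + 36 = 64 + 36 = 100)
Q(n, H) = (H + n)/(-46 + n)
Q(-32, m) - 1*(-1626) = (100 - 32)/(-46 - 32) - 1*(-1626) = 68/(-78) + 1626 = -1/78*68 + 1626 = -34/39 + 1626 = 63380/39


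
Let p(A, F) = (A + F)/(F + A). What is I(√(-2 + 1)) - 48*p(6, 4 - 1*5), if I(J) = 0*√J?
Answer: -48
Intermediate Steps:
I(J) = 0
p(A, F) = 1 (p(A, F) = (A + F)/(A + F) = 1)
I(√(-2 + 1)) - 48*p(6, 4 - 1*5) = 0 - 48*1 = 0 - 48 = -48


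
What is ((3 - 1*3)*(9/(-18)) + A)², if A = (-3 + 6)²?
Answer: 81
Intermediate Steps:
A = 9 (A = 3² = 9)
((3 - 1*3)*(9/(-18)) + A)² = ((3 - 1*3)*(9/(-18)) + 9)² = ((3 - 3)*(9*(-1/18)) + 9)² = (0*(-½) + 9)² = (0 + 9)² = 9² = 81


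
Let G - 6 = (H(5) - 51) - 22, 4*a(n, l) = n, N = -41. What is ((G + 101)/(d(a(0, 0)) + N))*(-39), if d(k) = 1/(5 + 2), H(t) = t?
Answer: 819/22 ≈ 37.227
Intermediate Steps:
a(n, l) = n/4
d(k) = ⅐ (d(k) = 1/7 = ⅐)
G = -62 (G = 6 + ((5 - 51) - 22) = 6 + (-46 - 22) = 6 - 68 = -62)
((G + 101)/(d(a(0, 0)) + N))*(-39) = ((-62 + 101)/(⅐ - 41))*(-39) = (39/(-286/7))*(-39) = (39*(-7/286))*(-39) = -21/22*(-39) = 819/22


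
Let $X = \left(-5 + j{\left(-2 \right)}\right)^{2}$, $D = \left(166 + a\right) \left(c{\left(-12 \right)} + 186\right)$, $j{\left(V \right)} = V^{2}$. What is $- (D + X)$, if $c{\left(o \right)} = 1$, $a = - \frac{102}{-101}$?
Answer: $- \frac{3154417}{101} \approx -31232.0$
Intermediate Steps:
$a = \frac{102}{101}$ ($a = \left(-102\right) \left(- \frac{1}{101}\right) = \frac{102}{101} \approx 1.0099$)
$D = \frac{3154316}{101}$ ($D = \left(166 + \frac{102}{101}\right) \left(1 + 186\right) = \frac{16868}{101} \cdot 187 = \frac{3154316}{101} \approx 31231.0$)
$X = 1$ ($X = \left(-5 + \left(-2\right)^{2}\right)^{2} = \left(-5 + 4\right)^{2} = \left(-1\right)^{2} = 1$)
$- (D + X) = - (\frac{3154316}{101} + 1) = \left(-1\right) \frac{3154417}{101} = - \frac{3154417}{101}$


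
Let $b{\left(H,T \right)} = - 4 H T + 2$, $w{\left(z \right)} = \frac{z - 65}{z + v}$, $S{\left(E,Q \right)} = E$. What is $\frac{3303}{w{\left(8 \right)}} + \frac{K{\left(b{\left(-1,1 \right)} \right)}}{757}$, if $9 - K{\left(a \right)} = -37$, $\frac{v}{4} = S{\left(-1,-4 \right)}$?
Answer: $- \frac{3332954}{14383} \approx -231.73$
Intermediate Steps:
$v = -4$ ($v = 4 \left(-1\right) = -4$)
$w{\left(z \right)} = \frac{-65 + z}{-4 + z}$ ($w{\left(z \right)} = \frac{z - 65}{z - 4} = \frac{-65 + z}{-4 + z}$)
$b{\left(H,T \right)} = 2 - 4 H T$ ($b{\left(H,T \right)} = - 4 H T + 2 = 2 - 4 H T$)
$K{\left(a \right)} = 46$ ($K{\left(a \right)} = 9 - -37 = 9 + 37 = 46$)
$\frac{3303}{w{\left(8 \right)}} + \frac{K{\left(b{\left(-1,1 \right)} \right)}}{757} = \frac{3303}{\frac{1}{-4 + 8} \left(-65 + 8\right)} + \frac{46}{757} = \frac{3303}{\frac{1}{4} \left(-57\right)} + 46 \cdot \frac{1}{757} = \frac{3303}{\frac{1}{4} \left(-57\right)} + \frac{46}{757} = \frac{3303}{- \frac{57}{4}} + \frac{46}{757} = 3303 \left(- \frac{4}{57}\right) + \frac{46}{757} = - \frac{4404}{19} + \frac{46}{757} = - \frac{3332954}{14383}$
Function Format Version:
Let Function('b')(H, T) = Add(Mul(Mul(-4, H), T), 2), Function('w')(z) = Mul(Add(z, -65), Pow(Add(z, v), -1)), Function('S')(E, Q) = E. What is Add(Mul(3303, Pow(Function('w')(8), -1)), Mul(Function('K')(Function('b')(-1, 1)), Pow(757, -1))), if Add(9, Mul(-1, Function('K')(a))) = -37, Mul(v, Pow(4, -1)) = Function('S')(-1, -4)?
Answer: Rational(-3332954, 14383) ≈ -231.73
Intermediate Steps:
v = -4 (v = Mul(4, -1) = -4)
Function('w')(z) = Mul(Pow(Add(-4, z), -1), Add(-65, z)) (Function('w')(z) = Mul(Add(z, -65), Pow(Add(z, -4), -1)) = Mul(Add(-65, z), Pow(Add(-4, z), -1)) = Mul(Pow(Add(-4, z), -1), Add(-65, z)))
Function('b')(H, T) = Add(2, Mul(-4, H, T)) (Function('b')(H, T) = Add(Mul(-4, H, T), 2) = Add(2, Mul(-4, H, T)))
Function('K')(a) = 46 (Function('K')(a) = Add(9, Mul(-1, -37)) = Add(9, 37) = 46)
Add(Mul(3303, Pow(Function('w')(8), -1)), Mul(Function('K')(Function('b')(-1, 1)), Pow(757, -1))) = Add(Mul(3303, Pow(Mul(Pow(Add(-4, 8), -1), Add(-65, 8)), -1)), Mul(46, Pow(757, -1))) = Add(Mul(3303, Pow(Mul(Pow(4, -1), -57), -1)), Mul(46, Rational(1, 757))) = Add(Mul(3303, Pow(Mul(Rational(1, 4), -57), -1)), Rational(46, 757)) = Add(Mul(3303, Pow(Rational(-57, 4), -1)), Rational(46, 757)) = Add(Mul(3303, Rational(-4, 57)), Rational(46, 757)) = Add(Rational(-4404, 19), Rational(46, 757)) = Rational(-3332954, 14383)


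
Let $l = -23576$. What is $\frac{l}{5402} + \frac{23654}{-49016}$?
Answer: $- \frac{320845031}{66196108} \approx -4.8469$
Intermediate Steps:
$\frac{l}{5402} + \frac{23654}{-49016} = - \frac{23576}{5402} + \frac{23654}{-49016} = \left(-23576\right) \frac{1}{5402} + 23654 \left(- \frac{1}{49016}\right) = - \frac{11788}{2701} - \frac{11827}{24508} = - \frac{320845031}{66196108}$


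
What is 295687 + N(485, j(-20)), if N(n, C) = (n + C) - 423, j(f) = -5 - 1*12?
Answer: 295732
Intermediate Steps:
j(f) = -17 (j(f) = -5 - 12 = -17)
N(n, C) = -423 + C + n (N(n, C) = (C + n) - 423 = -423 + C + n)
295687 + N(485, j(-20)) = 295687 + (-423 - 17 + 485) = 295687 + 45 = 295732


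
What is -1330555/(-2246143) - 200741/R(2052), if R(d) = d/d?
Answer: -450891661408/2246143 ≈ -2.0074e+5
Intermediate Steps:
R(d) = 1
-1330555/(-2246143) - 200741/R(2052) = -1330555/(-2246143) - 200741/1 = -1330555*(-1/2246143) - 200741*1 = 1330555/2246143 - 200741 = -450891661408/2246143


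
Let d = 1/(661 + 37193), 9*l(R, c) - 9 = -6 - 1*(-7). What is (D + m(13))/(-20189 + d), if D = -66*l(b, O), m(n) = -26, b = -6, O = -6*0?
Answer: 3760164/764234405 ≈ 0.0049202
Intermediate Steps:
O = 0
l(R, c) = 10/9 (l(R, c) = 1 + (-6 - 1*(-7))/9 = 1 + (-6 + 7)/9 = 1 + (⅑)*1 = 1 + ⅑ = 10/9)
d = 1/37854 ≈ 2.6417e-5
D = -220/3 (D = -66*10/9 = -220/3 ≈ -73.333)
(D + m(13))/(-20189 + d) = (-220/3 - 26)/(-20189 + 1/37854) = -298/(3*(-764234405/37854)) = -298/3*(-37854/764234405) = 3760164/764234405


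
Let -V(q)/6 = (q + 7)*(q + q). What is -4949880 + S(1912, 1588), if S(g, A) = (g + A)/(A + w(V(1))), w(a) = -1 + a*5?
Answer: -5479513660/1107 ≈ -4.9499e+6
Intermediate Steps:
V(q) = -12*q*(7 + q) (V(q) = -6*(q + 7)*(q + q) = -6*(7 + q)*2*q = -12*q*(7 + q))
w(a) = -1 + 5*a
S(g, A) = (A + g)/(-481 + A) (S(g, A) = (g + A)/(A + (-1 + 5*(-12*1*(7 + 1)))) = (A + g)/(A + (-1 + 5*(-12*1*8))) = (A + g)/(A + (-1 + 5*(-96))) = (A + g)/(A + (-1 - 480)) = (A + g)/(A - 481) = (A + g)/(-481 + A))
-4949880 + S(1912, 1588) = -4949880 + (1588 + 1912)/(-481 + 1588) = -4949880 + 3500/1107 = -5479513660/1107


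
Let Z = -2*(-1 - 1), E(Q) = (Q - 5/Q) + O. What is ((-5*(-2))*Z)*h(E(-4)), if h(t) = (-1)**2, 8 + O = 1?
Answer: 40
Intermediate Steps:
O = -7 (O = -8 + 1 = -7)
E(Q) = -7 + Q - 5/Q (E(Q) = (Q - 5/Q) - 7 = -7 + Q - 5/Q)
Z = 4 (Z = -2*(-2) = 4)
h(t) = 1
((-5*(-2))*Z)*h(E(-4)) = (-5*(-2)*4)*1 = (10*4)*1 = 40*1 = 40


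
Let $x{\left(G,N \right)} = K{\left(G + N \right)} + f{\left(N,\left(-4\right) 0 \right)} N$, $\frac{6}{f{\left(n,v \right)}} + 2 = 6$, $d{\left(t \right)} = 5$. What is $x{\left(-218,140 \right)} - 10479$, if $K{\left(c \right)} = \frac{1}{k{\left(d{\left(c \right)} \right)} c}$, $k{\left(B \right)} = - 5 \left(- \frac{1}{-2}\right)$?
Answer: $- \frac{2002454}{195} \approx -10269.0$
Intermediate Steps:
$f{\left(n,v \right)} = \frac{3}{2}$ ($f{\left(n,v \right)} = \frac{6}{-2 + 6} = \frac{6}{4} = 6 \cdot \frac{1}{4} = \frac{3}{2}$)
$k{\left(B \right)} = - \frac{5}{2}$ ($k{\left(B \right)} = - 5 \left(\left(-1\right) \left(- \frac{1}{2}\right)\right) = \left(-5\right) \frac{1}{2} = - \frac{5}{2}$)
$K{\left(c \right)} = - \frac{2}{5 c}$ ($K{\left(c \right)} = \frac{1}{\left(- \frac{5}{2}\right) c} = - \frac{2}{5 c}$)
$x{\left(G,N \right)} = - \frac{2}{5 \left(G + N\right)} + \frac{3 N}{2}$
$x{\left(-218,140 \right)} - 10479 = \frac{-4 + 15 \cdot 140 \left(-218 + 140\right)}{10 \left(-218 + 140\right)} - 10479 = \frac{-4 + 15 \cdot 140 \left(-78\right)}{10 \left(-78\right)} - 10479 = \frac{1}{10} \left(- \frac{1}{78}\right) \left(-4 - 163800\right) - 10479 = \frac{1}{10} \left(- \frac{1}{78}\right) \left(-163804\right) - 10479 = \frac{40951}{195} - 10479 = - \frac{2002454}{195}$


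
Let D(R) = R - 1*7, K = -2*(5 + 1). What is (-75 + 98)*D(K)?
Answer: -437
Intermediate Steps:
K = -12 (K = -2*6 = -12)
D(R) = -7 + R (D(R) = R - 7 = -7 + R)
(-75 + 98)*D(K) = (-75 + 98)*(-7 - 12) = 23*(-19) = -437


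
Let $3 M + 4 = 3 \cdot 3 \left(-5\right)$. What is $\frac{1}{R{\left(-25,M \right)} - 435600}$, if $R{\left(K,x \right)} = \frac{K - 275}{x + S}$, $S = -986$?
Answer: $- \frac{3007}{1309848300} \approx -2.2957 \cdot 10^{-6}$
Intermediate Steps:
$M = - \frac{49}{3}$ ($M = - \frac{4}{3} + \frac{3 \cdot 3 \left(-5\right)}{3} = - \frac{4}{3} + \frac{9 \left(-5\right)}{3} = - \frac{4}{3} + \frac{1}{3} \left(-45\right) = - \frac{4}{3} - 15 = - \frac{49}{3} \approx -16.333$)
$R{\left(K,x \right)} = \frac{-275 + K}{-986 + x}$ ($R{\left(K,x \right)} = \frac{K - 275}{x - 986} = \frac{-275 + K}{-986 + x}$)
$\frac{1}{R{\left(-25,M \right)} - 435600} = \frac{1}{\frac{-275 - 25}{-986 - \frac{49}{3}} - 435600} = \frac{1}{\frac{1}{- \frac{3007}{3}} \left(-300\right) - 435600} = \frac{1}{\left(- \frac{3}{3007}\right) \left(-300\right) - 435600} = \frac{1}{\frac{900}{3007} - 435600} = \frac{1}{- \frac{1309848300}{3007}} = - \frac{3007}{1309848300}$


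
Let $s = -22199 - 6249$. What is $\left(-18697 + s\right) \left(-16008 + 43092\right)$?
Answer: $-1276875180$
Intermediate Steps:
$s = -28448$ ($s = -22199 - 6249 = -28448$)
$\left(-18697 + s\right) \left(-16008 + 43092\right) = \left(-18697 - 28448\right) \left(-16008 + 43092\right) = \left(-47145\right) 27084 = -1276875180$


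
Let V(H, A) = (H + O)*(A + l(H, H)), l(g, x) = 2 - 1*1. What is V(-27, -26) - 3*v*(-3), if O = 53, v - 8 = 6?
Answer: -524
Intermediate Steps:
v = 14 (v = 8 + 6 = 14)
l(g, x) = 1 (l(g, x) = 2 - 1 = 1)
V(H, A) = (1 + A)*(53 + H) (V(H, A) = (H + 53)*(A + 1) = (53 + H)*(1 + A) = (1 + A)*(53 + H))
V(-27, -26) - 3*v*(-3) = (53 - 27 + 53*(-26) - 26*(-27)) - 3*14*(-3) = (53 - 27 - 1378 + 702) - 42*(-3) = -650 - 1*(-126) = -650 + 126 = -524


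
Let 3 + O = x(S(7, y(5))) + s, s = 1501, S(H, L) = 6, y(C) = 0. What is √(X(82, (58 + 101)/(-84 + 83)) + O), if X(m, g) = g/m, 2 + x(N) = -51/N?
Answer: 2*√624307/41 ≈ 38.543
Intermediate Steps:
x(N) = -2 - 51/N
O = 2975/2 (O = -3 + ((-2 - 51/6) + 1501) = -3 + ((-2 - 51*⅙) + 1501) = -3 + ((-2 - 17/2) + 1501) = -3 + (-21/2 + 1501) = -3 + 2981/2 = 2975/2 ≈ 1487.5)
√(X(82, (58 + 101)/(-84 + 83)) + O) = √(((58 + 101)/(-84 + 83))/82 + 2975/2) = √((159/(-1))*(1/82) + 2975/2) = √((159*(-1))*(1/82) + 2975/2) = √(-159*1/82 + 2975/2) = √(-159/82 + 2975/2) = √(60908/41) = 2*√624307/41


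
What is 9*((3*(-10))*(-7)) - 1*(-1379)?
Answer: 3269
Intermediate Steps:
9*((3*(-10))*(-7)) - 1*(-1379) = 9*(-30*(-7)) + 1379 = 9*210 + 1379 = 1890 + 1379 = 3269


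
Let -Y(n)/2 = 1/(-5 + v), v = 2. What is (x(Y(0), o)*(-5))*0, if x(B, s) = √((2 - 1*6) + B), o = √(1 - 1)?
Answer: 0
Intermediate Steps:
Y(n) = ⅔ (Y(n) = -2/(-5 + 2) = -2/(-3) = -2*(-⅓) = ⅔)
o = 0 (o = √0 = 0)
x(B, s) = √(-4 + B) (x(B, s) = √((2 - 6) + B) = √(-4 + B))
(x(Y(0), o)*(-5))*0 = (√(-4 + ⅔)*(-5))*0 = (√(-10/3)*(-5))*0 = ((I*√30/3)*(-5))*0 = -5*I*√30/3*0 = 0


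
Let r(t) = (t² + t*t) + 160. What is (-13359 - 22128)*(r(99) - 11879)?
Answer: -279744021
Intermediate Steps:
r(t) = 160 + 2*t² (r(t) = (t² + t²) + 160 = 2*t² + 160 = 160 + 2*t²)
(-13359 - 22128)*(r(99) - 11879) = (-13359 - 22128)*((160 + 2*99²) - 11879) = -35487*((160 + 2*9801) - 11879) = -35487*((160 + 19602) - 11879) = -35487*(19762 - 11879) = -35487*7883 = -279744021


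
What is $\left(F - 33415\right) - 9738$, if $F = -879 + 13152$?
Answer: $-30880$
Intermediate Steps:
$F = 12273$
$\left(F - 33415\right) - 9738 = \left(12273 - 33415\right) - 9738 = -21142 - 9738 = -30880$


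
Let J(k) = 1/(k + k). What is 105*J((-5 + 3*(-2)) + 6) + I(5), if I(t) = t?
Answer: -11/2 ≈ -5.5000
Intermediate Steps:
J(k) = 1/(2*k)
105*J((-5 + 3*(-2)) + 6) + I(5) = 105*(1/(2*((-5 + 3*(-2)) + 6))) + 5 = 105*(1/(2*((-5 - 6) + 6))) + 5 = 105*(1/(2*(-11 + 6))) + 5 = 105*((1/2)/(-5)) + 5 = 105*((1/2)*(-1/5)) + 5 = 105*(-1/10) + 5 = -21/2 + 5 = -11/2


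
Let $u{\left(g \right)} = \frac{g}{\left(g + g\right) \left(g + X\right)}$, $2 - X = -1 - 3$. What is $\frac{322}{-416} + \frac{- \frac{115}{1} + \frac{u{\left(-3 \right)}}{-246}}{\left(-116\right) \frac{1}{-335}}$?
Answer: $- \frac{185236229}{556452} \approx -332.89$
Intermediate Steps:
$X = 6$ ($X = 2 - \left(-1 - 3\right) = 2 - -4 = 2 + 4 = 6$)
$u{\left(g \right)} = \frac{1}{2 \left(6 + g\right)}$ ($u{\left(g \right)} = \frac{g}{\left(g + g\right) \left(g + 6\right)} = \frac{g}{2 g \left(6 + g\right)} = g \frac{1}{2 g \left(6 + g\right)} = \frac{1}{2 \left(6 + g\right)}$)
$\frac{322}{-416} + \frac{- \frac{115}{1} + \frac{u{\left(-3 \right)}}{-246}}{\left(-116\right) \frac{1}{-335}} = \frac{322}{-416} + \frac{- \frac{115}{1} + \frac{\frac{1}{2} \frac{1}{6 - 3}}{-246}}{\left(-116\right) \frac{1}{-335}} = 322 \left(- \frac{1}{416}\right) + \frac{\left(-115\right) 1 + \frac{1}{2 \cdot 3} \left(- \frac{1}{246}\right)}{\left(-116\right) \left(- \frac{1}{335}\right)} = - \frac{161}{208} + \frac{-115 + \frac{1}{2} \cdot \frac{1}{3} \left(- \frac{1}{246}\right)}{\frac{116}{335}} = - \frac{161}{208} + \left(-115 + \frac{1}{6} \left(- \frac{1}{246}\right)\right) \frac{335}{116} = - \frac{161}{208} + \left(-115 - \frac{1}{1476}\right) \frac{335}{116} = - \frac{161}{208} - \frac{56863235}{171216} = - \frac{185236229}{556452}$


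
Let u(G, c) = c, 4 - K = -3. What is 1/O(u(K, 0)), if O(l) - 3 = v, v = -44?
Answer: -1/41 ≈ -0.024390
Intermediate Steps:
K = 7 (K = 4 - 1*(-3) = 4 + 3 = 7)
O(l) = -41 (O(l) = 3 - 44 = -41)
1/O(u(K, 0)) = 1/(-41) = -1/41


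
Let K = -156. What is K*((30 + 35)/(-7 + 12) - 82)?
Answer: 10764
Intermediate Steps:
K*((30 + 35)/(-7 + 12) - 82) = -156*((30 + 35)/(-7 + 12) - 82) = -156*(65/5 - 82) = -156*(65*(1/5) - 82) = -156*(13 - 82) = -156*(-69) = 10764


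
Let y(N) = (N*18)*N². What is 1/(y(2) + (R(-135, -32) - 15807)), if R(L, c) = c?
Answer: -1/15695 ≈ -6.3715e-5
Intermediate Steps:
y(N) = 18*N³ (y(N) = (18*N)*N² = 18*N³)
1/(y(2) + (R(-135, -32) - 15807)) = 1/(18*2³ + (-32 - 15807)) = 1/(18*8 - 15839) = 1/(144 - 15839) = 1/(-15695) = -1/15695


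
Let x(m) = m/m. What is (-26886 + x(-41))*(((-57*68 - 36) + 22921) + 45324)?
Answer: -1729592705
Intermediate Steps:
x(m) = 1
(-26886 + x(-41))*(((-57*68 - 36) + 22921) + 45324) = (-26886 + 1)*(((-57*68 - 36) + 22921) + 45324) = -26885*(((-3876 - 36) + 22921) + 45324) = -26885*((-3912 + 22921) + 45324) = -26885*(19009 + 45324) = -26885*64333 = -1729592705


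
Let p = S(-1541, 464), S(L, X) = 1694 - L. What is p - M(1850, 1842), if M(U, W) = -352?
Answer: 3587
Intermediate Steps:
p = 3235 (p = 1694 - 1*(-1541) = 1694 + 1541 = 3235)
p - M(1850, 1842) = 3235 - 1*(-352) = 3235 + 352 = 3587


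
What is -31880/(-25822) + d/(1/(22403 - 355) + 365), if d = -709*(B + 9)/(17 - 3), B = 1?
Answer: -111183432580/727310805417 ≈ -0.15287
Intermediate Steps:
d = -3545/7 (d = -709*(1 + 9)/(17 - 3) = -7090/14 = -709*5/7 = -3545/7 ≈ -506.43)
-31880/(-25822) + d/(1/(22403 - 355) + 365) = -31880/(-25822) - 3545/(7*(1/(22403 - 355) + 365)) = -31880*(-1/25822) - 3545/(7*(1/22048 + 365)) = 15940/12911 - 3545/(7*(1/22048 + 365)) = 15940/12911 - 3545/(7*8047521/22048) = 15940/12911 - 3545/7*22048/8047521 = 15940/12911 - 78160160/56332647 = -111183432580/727310805417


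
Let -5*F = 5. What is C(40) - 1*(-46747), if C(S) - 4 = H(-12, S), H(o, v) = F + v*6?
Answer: 46990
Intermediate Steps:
F = -1 (F = -⅕*5 = -1)
H(o, v) = -1 + 6*v (H(o, v) = -1 + v*6 = -1 + 6*v)
C(S) = 3 + 6*S (C(S) = 4 + (-1 + 6*S) = 3 + 6*S)
C(40) - 1*(-46747) = (3 + 6*40) - 1*(-46747) = (3 + 240) + 46747 = 243 + 46747 = 46990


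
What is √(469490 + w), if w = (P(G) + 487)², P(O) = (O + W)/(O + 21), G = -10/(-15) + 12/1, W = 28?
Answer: √7220644971/101 ≈ 841.33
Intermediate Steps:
G = 38/3 (G = -10*(-1/15) + 12*1 = ⅔ + 12 = 38/3 ≈ 12.667)
P(O) = (28 + O)/(21 + O) (P(O) = (O + 28)/(O + 21) = (28 + O)/(21 + O))
w = 2431377481/10201 (w = ((28 + 38/3)/(21 + 38/3) + 487)² = ((122/3)/(101/3) + 487)² = ((3/101)*(122/3) + 487)² = (122/101 + 487)² = (49309/101)² = 2431377481/10201 ≈ 2.3835e+5)
√(469490 + w) = √(469490 + 2431377481/10201) = √(7220644971/10201) = √7220644971/101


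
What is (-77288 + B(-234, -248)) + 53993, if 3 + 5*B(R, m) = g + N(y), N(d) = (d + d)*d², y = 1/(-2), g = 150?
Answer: -465313/20 ≈ -23266.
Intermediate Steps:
y = -½ ≈ -0.50000
N(d) = 2*d³ (N(d) = (2*d)*d² = 2*d³)
B(R, m) = 587/20 (B(R, m) = -⅗ + (150 + 2*(-½)³)/5 = -⅗ + (150 + 2*(-⅛))/5 = -⅗ + (150 - ¼)/5 = -⅗ + (⅕)*(599/4) = -⅗ + 599/20 = 587/20)
(-77288 + B(-234, -248)) + 53993 = (-77288 + 587/20) + 53993 = -1545173/20 + 53993 = -465313/20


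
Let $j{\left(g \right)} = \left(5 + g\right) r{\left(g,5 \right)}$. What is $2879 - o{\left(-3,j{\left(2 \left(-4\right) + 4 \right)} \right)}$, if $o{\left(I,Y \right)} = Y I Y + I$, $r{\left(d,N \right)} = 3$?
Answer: $2909$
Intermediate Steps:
$j{\left(g \right)} = 15 + 3 g$ ($j{\left(g \right)} = \left(5 + g\right) 3 = 15 + 3 g$)
$o{\left(I,Y \right)} = I + I Y^{2}$ ($o{\left(I,Y \right)} = I Y Y + I = I Y^{2} + I = I + I Y^{2}$)
$2879 - o{\left(-3,j{\left(2 \left(-4\right) + 4 \right)} \right)} = 2879 - - 3 \left(1 + \left(15 + 3 \left(2 \left(-4\right) + 4\right)\right)^{2}\right) = 2879 - - 3 \left(1 + \left(15 + 3 \left(-8 + 4\right)\right)^{2}\right) = 2879 - - 3 \left(1 + \left(15 + 3 \left(-4\right)\right)^{2}\right) = 2879 - - 3 \left(1 + \left(15 - 12\right)^{2}\right) = 2879 - - 3 \left(1 + 3^{2}\right) = 2879 - - 3 \left(1 + 9\right) = 2879 - \left(-3\right) 10 = 2879 - -30 = 2879 + 30 = 2909$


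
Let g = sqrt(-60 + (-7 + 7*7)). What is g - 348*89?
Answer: -30972 + 3*I*sqrt(2) ≈ -30972.0 + 4.2426*I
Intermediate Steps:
g = 3*I*sqrt(2) (g = sqrt(-60 + (-7 + 49)) = sqrt(-60 + 42) = sqrt(-18) = 3*I*sqrt(2) ≈ 4.2426*I)
g - 348*89 = 3*I*sqrt(2) - 348*89 = 3*I*sqrt(2) - 30972 = -30972 + 3*I*sqrt(2)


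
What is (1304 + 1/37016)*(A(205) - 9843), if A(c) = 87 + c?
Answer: -461015929615/37016 ≈ -1.2454e+7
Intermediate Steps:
(1304 + 1/37016)*(A(205) - 9843) = (1304 + 1/37016)*((87 + 205) - 9843) = (1304 + 1/37016)*(292 - 9843) = (48268865/37016)*(-9551) = -461015929615/37016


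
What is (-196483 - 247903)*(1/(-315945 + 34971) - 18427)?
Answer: 1150406012602507/140487 ≈ 8.1887e+9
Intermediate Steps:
(-196483 - 247903)*(1/(-315945 + 34971) - 18427) = -444386*(1/(-280974) - 18427) = -444386*(-1/280974 - 18427) = -444386*(-5177507899/280974) = 1150406012602507/140487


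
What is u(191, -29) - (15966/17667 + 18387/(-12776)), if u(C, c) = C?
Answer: 4803573065/25079288 ≈ 191.54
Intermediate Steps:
u(191, -29) - (15966/17667 + 18387/(-12776)) = 191 - (15966/17667 + 18387/(-12776)) = 191 - (15966*(1/17667) + 18387*(-1/12776)) = 191 - (1774/1963 - 18387/12776) = 191 - 1*(-13429057/25079288) = 191 + 13429057/25079288 = 4803573065/25079288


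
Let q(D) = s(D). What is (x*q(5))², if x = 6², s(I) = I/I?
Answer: 1296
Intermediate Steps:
s(I) = 1
q(D) = 1
x = 36
(x*q(5))² = (36*1)² = 36² = 1296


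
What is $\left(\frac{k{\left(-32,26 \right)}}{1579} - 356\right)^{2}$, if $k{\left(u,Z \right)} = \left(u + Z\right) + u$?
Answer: $\frac{316026114244}{2493241} \approx 1.2675 \cdot 10^{5}$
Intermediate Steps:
$k{\left(u,Z \right)} = Z + 2 u$ ($k{\left(u,Z \right)} = \left(Z + u\right) + u = Z + 2 u$)
$\left(\frac{k{\left(-32,26 \right)}}{1579} - 356\right)^{2} = \left(\frac{26 + 2 \left(-32\right)}{1579} - 356\right)^{2} = \left(\left(26 - 64\right) \frac{1}{1579} - 356\right)^{2} = \left(\left(-38\right) \frac{1}{1579} - 356\right)^{2} = \left(- \frac{38}{1579} - 356\right)^{2} = \left(- \frac{562162}{1579}\right)^{2} = \frac{316026114244}{2493241}$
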